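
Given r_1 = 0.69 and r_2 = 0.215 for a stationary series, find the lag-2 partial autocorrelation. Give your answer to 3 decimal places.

φ_{22} = (r_2 − r_1²) / (1 − r_1²)
r_1² = (0.69)² = 0.4761
Numerator = 0.215 − 0.4761 = -0.2611; denominator = 1 − 0.4761 = 0.5239
φ_{22} = -0.2611 / 0.5239 = -0.498

-0.498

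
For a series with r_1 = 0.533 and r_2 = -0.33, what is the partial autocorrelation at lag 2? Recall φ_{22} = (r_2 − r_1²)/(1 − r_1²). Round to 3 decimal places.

φ_{22} = (r_2 − r_1²) / (1 − r_1²)
r_1² = (0.533)² = 0.284089
Numerator = -0.33 − 0.2841 = -0.6141; denominator = 1 − 0.2841 = 0.7159
φ_{22} = -0.6141 / 0.7159 = -0.858

-0.858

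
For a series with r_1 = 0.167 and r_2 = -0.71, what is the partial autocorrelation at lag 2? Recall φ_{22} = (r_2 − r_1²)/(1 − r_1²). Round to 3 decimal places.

φ_{22} = (r_2 − r_1²) / (1 − r_1²)
r_1² = (0.167)² = 0.027889
Numerator = -0.71 − 0.0279 = -0.7379; denominator = 1 − 0.0279 = 0.9721
φ_{22} = -0.7379 / 0.9721 = -0.759

-0.759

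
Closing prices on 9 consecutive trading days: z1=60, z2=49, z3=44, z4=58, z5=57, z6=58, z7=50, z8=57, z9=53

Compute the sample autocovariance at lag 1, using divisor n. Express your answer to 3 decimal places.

Mean z̄ = (60 + 49 + 44 + 58 + 57 + 58 + 50 + 57 + 53)/9 = 54.0000
Σ_{t=1}^{8}(z_t−z̄)(z_{t+1}−z̄) = -27.0000
γ_1 = -27.0000 / 9 = -3.000

-3.000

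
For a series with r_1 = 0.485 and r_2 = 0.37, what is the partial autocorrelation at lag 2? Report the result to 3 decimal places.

0.176

φ_{22} = (r_2 − r_1²) / (1 − r_1²)
r_1² = (0.485)² = 0.235225
Numerator = 0.37 − 0.2352 = 0.1348; denominator = 1 − 0.2352 = 0.7648
φ_{22} = 0.1348 / 0.7648 = 0.176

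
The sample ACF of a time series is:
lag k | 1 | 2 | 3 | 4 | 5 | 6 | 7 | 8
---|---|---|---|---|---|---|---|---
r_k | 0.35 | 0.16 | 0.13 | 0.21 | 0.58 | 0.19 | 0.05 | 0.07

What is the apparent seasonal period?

5

The largest autocorrelation is r_5 = 0.58; the remaining lags stay at or below 0.35. The elevated value at lag 1 (0.35), dropping to 0.16 at lag 2, reflects decaying short-term dependence rather than seasonality.
The dominant spike at lag 5 indicates a seasonal period of 5.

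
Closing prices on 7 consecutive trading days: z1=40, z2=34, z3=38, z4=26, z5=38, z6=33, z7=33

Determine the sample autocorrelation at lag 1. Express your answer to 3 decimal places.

Mean z̄ = (40 + 34 + 38 + 26 + 38 + 33 + 33)/7 = 34.5714
Deviations from mean: 5.4286, -0.5714, 3.4286, -8.5714, 3.4286, -1.5714, -1.5714
Σ(z_t−z̄)(z_{t+1}−z̄) = (-3.1020) + (-1.9592) + (-29.3878) + (-29.3878) + (-5.3878) + (2.4694) = -66.7551
Denominator Σ(z_t−z̄)² = 131.7143
r_1 = -66.7551 / 131.7143 = -0.507

-0.507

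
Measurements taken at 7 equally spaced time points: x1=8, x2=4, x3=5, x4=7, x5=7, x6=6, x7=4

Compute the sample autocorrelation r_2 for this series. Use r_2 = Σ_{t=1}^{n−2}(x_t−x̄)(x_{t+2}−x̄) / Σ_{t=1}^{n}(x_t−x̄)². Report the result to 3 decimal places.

Mean x̄ = (8 + 4 + 5 + 7 + 7 + 6 + 4)/7 = 5.8571
Deviations from mean: 2.1429, -1.8571, -0.8571, 1.1429, 1.1429, 0.1429, -1.8571
Numerator Σ_{t=1}^{5}(x_t−x̄)(x_{t+2}−x̄) = -6.8980
Denominator Σ(x_t−x̄)² = 14.8571
r_2 = -6.8980 / 14.8571 = -0.464

-0.464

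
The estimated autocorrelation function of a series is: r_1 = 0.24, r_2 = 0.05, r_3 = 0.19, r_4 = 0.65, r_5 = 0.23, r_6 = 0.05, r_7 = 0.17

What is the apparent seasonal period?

4

The largest autocorrelation is r_4 = 0.65; the remaining lags stay at or below 0.24.
The dominant spike at lag 4 indicates a seasonal period of 4.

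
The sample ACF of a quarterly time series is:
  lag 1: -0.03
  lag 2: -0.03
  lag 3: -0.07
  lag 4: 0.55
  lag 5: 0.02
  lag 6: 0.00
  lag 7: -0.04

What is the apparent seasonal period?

4

The largest autocorrelation is r_4 = 0.55; the remaining lags stay at or below 0.02.
The dominant spike at lag 4 indicates a seasonal period of 4.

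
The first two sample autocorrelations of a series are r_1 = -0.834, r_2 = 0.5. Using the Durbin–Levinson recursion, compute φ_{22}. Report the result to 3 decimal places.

φ_{22} = (r_2 − r_1²) / (1 − r_1²)
r_1² = (-0.834)² = 0.695556
Numerator = 0.5 − 0.6956 = -0.1956; denominator = 1 − 0.6956 = 0.3044
φ_{22} = -0.1956 / 0.3044 = -0.642

-0.642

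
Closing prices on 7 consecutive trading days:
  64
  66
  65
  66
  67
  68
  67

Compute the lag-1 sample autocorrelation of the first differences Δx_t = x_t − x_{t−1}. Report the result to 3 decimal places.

-0.433

First differences Δx: 2, -1, 1, 1, 1, -1
Mean of differences = 0.5000
Numerator Σ(Δx_t−Δx̄)(Δx_{t+1}−Δx̄) = -3.2500
Denominator Σ(Δx_t−Δx̄)² = 7.5000
r_1(Δx) = -3.2500 / 7.5000 = -0.433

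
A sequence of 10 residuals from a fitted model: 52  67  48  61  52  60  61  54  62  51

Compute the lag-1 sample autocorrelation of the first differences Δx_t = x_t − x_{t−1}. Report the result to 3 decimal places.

First differences Δx: 15, -19, 13, -9, 8, 1, -7, 8, -11
Mean of differences = -0.1111
Numerator Σ(Δx_t−Δx̄)(Δx_{t+1}−Δx̄) = -864.5679
Denominator Σ(Δx_t−Δx̄)² = 1134.8889
r_1(Δx) = -864.5679 / 1134.8889 = -0.762

-0.762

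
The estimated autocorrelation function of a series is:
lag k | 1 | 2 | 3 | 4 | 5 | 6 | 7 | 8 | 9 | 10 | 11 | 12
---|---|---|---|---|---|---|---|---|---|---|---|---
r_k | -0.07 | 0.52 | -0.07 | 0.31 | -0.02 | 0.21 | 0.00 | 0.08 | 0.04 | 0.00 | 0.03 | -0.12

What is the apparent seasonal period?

2

The largest autocorrelation is r_2 = 0.52, with weaker echoes at lags 4 (0.31) and 6 (0.21); the remaining lags stay at or below 0.08.
The dominant spike at lag 2 indicates a seasonal period of 2.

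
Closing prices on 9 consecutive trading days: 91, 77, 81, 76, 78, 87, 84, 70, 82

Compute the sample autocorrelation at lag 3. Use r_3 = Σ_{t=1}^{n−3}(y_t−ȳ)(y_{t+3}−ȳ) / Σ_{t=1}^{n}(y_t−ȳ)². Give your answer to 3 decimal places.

-0.047

Mean ȳ = (91 + 77 + 81 + 76 + 78 + 87 + 84 + 70 + 82)/9 = 80.6667
Numerator Σ_{t=1}^{6}(y_t−ȳ)(y_{t+3}−ȳ) = -15.0000
Denominator Σ(y_t−ȳ)² = 316.0000
r_3 = -15.0000 / 316.0000 = -0.047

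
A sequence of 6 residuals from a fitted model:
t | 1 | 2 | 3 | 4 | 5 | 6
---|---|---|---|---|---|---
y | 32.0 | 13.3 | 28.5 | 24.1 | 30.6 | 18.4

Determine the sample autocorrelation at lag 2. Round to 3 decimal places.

Mean ȳ = (32.0 + 13.3 + 28.5 + 24.1 + 30.6 + 18.4)/6 = 24.4833
Deviations from mean: 7.5167, -11.1833, 4.0167, -0.3833, 6.1167, -6.0833
Numerator Σ_{t=1}^{4}(y_t−ȳ)(y_{t+2}−ȳ) = 61.3794
Denominator Σ(y_t−ȳ)² = 272.2683
r_2 = 61.3794 / 272.2683 = 0.225

0.225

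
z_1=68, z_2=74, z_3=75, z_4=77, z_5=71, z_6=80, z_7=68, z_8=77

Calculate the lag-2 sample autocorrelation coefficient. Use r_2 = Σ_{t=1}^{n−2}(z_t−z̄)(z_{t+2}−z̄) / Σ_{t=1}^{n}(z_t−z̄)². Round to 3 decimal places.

0.344

Mean z̄ = (68 + 74 + 75 + 77 + 71 + 80 + 68 + 77)/8 = 73.7500
Deviations from mean: -5.7500, 0.2500, 1.2500, 3.2500, -2.7500, 6.2500, -5.7500, 3.2500
Σ(z_t−z̄)(z_{t+2}−z̄) = (-7.1875) + (0.8125) + (-3.4375) + (20.3125) + (15.8125) + (20.3125) = 46.6250
Denominator Σ(z_t−z̄)² = 135.5000
r_2 = 46.6250 / 135.5000 = 0.344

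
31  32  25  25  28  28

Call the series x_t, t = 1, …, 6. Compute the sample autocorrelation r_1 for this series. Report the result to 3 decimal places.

Mean x̄ = (31 + 32 + 25 + 25 + 28 + 28)/6 = 28.1667
Σ(x_t−x̄)(x_{t+1}−x̄) = (10.8611) + (-12.1389) + (10.0278) + (0.5278) + (0.0278) = 9.3056
Denominator Σ(x_t−x̄)² = 42.8333
r_1 = 9.3056 / 42.8333 = 0.217

0.217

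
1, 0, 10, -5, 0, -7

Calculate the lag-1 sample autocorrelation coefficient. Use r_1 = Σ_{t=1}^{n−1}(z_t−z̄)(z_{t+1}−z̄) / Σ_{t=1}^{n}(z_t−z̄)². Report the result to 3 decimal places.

-0.281

Mean z̄ = (1 + 0 + 10 − 5 + 0 − 7)/6 = -0.1667
Deviations from mean: 1.1667, 0.1667, 10.1667, -4.8333, 0.1667, -6.8333
Numerator Σ_{t=1}^{5}(z_t−z̄)(z_{t+1}−z̄) = -49.1944
Denominator Σ(z_t−z̄)² = 174.8333
r_1 = -49.1944 / 174.8333 = -0.281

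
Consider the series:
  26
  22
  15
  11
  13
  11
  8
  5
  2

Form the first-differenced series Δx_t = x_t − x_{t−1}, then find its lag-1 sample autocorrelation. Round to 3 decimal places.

First differences Δx: -4, -7, -4, 2, -2, -3, -3, -3
Mean of differences = -3.0000
Numerator Σ(Δx_t−Δx̄)(Δx_{t+1}−Δx̄) = 8.0000
Denominator Σ(Δx_t−Δx̄)² = 44.0000
r_1(Δx) = 8.0000 / 44.0000 = 0.182

0.182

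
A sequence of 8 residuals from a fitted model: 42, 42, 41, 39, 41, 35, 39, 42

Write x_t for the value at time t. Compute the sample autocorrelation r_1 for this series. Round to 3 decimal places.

0.058

Mean x̄ = (42 + 42 + 41 + 39 + 41 + 35 + 39 + 42)/8 = 40.1250
Deviations from mean: 1.8750, 1.8750, 0.8750, -1.1250, 0.8750, -5.1250, -1.1250, 1.8750
Σ(x_t−x̄)(x_{t+1}−x̄) = (3.5156) + (1.6406) + (-0.9844) + (-0.9844) + (-4.4844) + (5.7656) + (-2.1094) = 2.3594
Denominator Σ(x_t−x̄)² = 40.8750
r_1 = 2.3594 / 40.8750 = 0.058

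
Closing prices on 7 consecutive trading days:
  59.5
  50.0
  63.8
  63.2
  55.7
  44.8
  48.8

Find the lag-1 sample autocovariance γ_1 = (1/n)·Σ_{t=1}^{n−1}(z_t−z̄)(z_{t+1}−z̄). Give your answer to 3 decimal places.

9.600

Mean z̄ = (59.5 + 50.0 + 63.8 + 63.2 + 55.7 + 44.8 + 48.8)/7 = 55.1143
Deviations: 4.3857, -5.1143, 8.6857, 8.0857, 0.5857, -10.3143, -6.3143
Σ_{t=1}^{6}(z_t−z̄)(z_{t+1}−z̄) = 67.2012
γ_1 = 67.2012 / 7 = 9.600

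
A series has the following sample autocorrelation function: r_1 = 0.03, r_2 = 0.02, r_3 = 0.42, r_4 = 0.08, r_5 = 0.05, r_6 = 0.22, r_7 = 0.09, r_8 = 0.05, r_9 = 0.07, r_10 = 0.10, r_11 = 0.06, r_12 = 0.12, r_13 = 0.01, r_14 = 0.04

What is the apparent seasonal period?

The largest autocorrelation is r_3 = 0.42, with a weaker echo at lag 6 (0.22); the remaining lags stay at or below 0.12.
The dominant spike at lag 3 indicates a seasonal period of 3.

3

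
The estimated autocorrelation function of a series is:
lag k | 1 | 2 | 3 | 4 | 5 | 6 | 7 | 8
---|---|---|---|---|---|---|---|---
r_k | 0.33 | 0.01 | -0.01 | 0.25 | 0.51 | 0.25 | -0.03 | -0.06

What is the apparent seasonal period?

The largest autocorrelation is r_5 = 0.51; the remaining lags stay at or below 0.33. The elevated value at lag 1 (0.33), dropping to 0.01 at lag 2, reflects decaying short-term dependence rather than seasonality.
The dominant spike at lag 5 indicates a seasonal period of 5.

5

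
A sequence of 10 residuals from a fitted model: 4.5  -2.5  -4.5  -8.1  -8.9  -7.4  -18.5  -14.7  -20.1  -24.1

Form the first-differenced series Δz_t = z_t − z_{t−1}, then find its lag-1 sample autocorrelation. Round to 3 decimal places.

First differences Δz: -7.0, -2.0, -3.6, -0.8, 1.5, -11.1, 3.8, -5.4, -4.0
Mean of differences = -3.1778
Numerator Σ(Δz_t−Δz̄)(Δz_{t+1}−Δz̄) = -100.8972
Denominator Σ(Δz_t−Δz̄)² = 160.7756
r_1(Δz) = -100.8972 / 160.7756 = -0.628

-0.628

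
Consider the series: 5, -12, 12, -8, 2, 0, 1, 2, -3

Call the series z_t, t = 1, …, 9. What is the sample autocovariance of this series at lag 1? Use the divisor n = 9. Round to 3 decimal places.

-35.594

Mean z̄ = (5 − 12 + 12 − 8 + 2 + 0 + 1 + 2 − 3)/9 = -0.1111
Σ_{t=1}^{8}(z_t−z̄)(z_{t+1}−z̄) = -320.3457
γ_1 = -320.3457 / 9 = -35.594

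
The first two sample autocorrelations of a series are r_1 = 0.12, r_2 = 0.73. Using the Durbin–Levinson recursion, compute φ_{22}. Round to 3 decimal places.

φ_{22} = (r_2 − r_1²) / (1 − r_1²)
r_1² = (0.12)² = 0.0144
Numerator = 0.73 − 0.0144 = 0.7156; denominator = 1 − 0.0144 = 0.9856
φ_{22} = 0.7156 / 0.9856 = 0.726

0.726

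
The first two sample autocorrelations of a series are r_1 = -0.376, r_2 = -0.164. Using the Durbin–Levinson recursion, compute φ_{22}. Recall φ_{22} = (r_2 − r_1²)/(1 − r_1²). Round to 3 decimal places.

φ_{22} = (r_2 − r_1²) / (1 − r_1²)
r_1² = (-0.376)² = 0.141376
Numerator = -0.164 − 0.1414 = -0.3054; denominator = 1 − 0.1414 = 0.8586
φ_{22} = -0.3054 / 0.8586 = -0.356

-0.356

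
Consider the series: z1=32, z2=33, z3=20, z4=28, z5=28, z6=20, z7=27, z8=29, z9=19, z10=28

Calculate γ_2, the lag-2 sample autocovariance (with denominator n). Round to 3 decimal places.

Mean z̄ = (32 + 33 + 20 + 28 + 28 + 20 + 27 + 29 + 19 + 28)/10 = 26.4000
Σ_{t=1}^{8}(z_t−z̄)(z_{t+2}−z̄) = -61.7200
γ_2 = -61.7200 / 10 = -6.172

-6.172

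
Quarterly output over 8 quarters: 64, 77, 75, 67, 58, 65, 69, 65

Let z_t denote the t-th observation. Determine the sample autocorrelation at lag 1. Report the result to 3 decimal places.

0.209

Mean z̄ = (64 + 77 + 75 + 67 + 58 + 65 + 69 + 65)/8 = 67.5000
Deviations from mean: -3.5000, 9.5000, 7.5000, -0.5000, -9.5000, -2.5000, 1.5000, -2.5000
Σ(z_t−z̄)(z_{t+1}−z̄) = (-33.2500) + (71.2500) + (-3.7500) + (4.7500) + (23.7500) + (-3.7500) + (-3.7500) = 55.2500
Denominator Σ(z_t−z̄)² = 264.0000
r_1 = 55.2500 / 264.0000 = 0.209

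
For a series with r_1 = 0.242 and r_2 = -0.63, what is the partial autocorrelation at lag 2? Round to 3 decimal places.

-0.731

φ_{22} = (r_2 − r_1²) / (1 − r_1²)
r_1² = (0.242)² = 0.058564
Numerator = -0.63 − 0.0586 = -0.6886; denominator = 1 − 0.0586 = 0.9414
φ_{22} = -0.6886 / 0.9414 = -0.731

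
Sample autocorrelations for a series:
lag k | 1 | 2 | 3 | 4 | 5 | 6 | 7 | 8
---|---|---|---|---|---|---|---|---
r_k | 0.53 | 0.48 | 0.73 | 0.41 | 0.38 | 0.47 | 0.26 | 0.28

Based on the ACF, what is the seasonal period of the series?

The largest autocorrelation is r_3 = 0.73; the remaining lags stay at or below 0.53. The elevated value at lag 1 (0.53), dropping to 0.48 at lag 2, reflects decaying short-term dependence rather than seasonality.
The dominant spike at lag 3 indicates a seasonal period of 3.

3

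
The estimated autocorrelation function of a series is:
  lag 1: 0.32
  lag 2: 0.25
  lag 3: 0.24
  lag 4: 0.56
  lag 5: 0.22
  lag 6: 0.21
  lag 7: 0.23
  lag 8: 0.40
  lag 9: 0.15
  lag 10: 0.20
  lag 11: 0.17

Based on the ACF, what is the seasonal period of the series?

The largest autocorrelation is r_4 = 0.56, with a weaker echo at lag 8 (0.40); the remaining lags stay at or below 0.32. The elevated value at lag 1 (0.32), dropping to 0.25 at lag 2, reflects decaying short-term dependence rather than seasonality.
The dominant spike at lag 4 indicates a seasonal period of 4.

4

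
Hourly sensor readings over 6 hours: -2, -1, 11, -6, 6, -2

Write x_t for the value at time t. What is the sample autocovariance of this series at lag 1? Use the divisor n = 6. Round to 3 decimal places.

-22.333

Mean x̄ = (-2 − 1 + 11 − 6 + 6 − 2)/6 = 1.0000
Deviations: -3.0000, -2.0000, 10.0000, -7.0000, 5.0000, -3.0000
Σ_{t=1}^{5}(x_t−x̄)(x_{t+1}−x̄) = -134.0000
γ_1 = -134.0000 / 6 = -22.333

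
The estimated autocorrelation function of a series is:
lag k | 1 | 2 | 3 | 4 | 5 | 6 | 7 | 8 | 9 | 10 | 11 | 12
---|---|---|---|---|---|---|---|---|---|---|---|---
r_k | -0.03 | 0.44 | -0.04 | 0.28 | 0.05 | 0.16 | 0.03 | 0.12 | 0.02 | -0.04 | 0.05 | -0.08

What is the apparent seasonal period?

2

The largest autocorrelation is r_2 = 0.44, with weaker echoes at lags 4 (0.28) and 6 (0.16); the remaining lags stay at or below 0.12.
The dominant spike at lag 2 indicates a seasonal period of 2.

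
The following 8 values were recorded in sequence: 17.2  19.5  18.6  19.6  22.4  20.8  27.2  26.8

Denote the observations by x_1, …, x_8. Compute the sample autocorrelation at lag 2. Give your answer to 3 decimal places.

0.171

Mean x̄ = (17.2 + 19.5 + 18.6 + 19.6 + 22.4 + 20.8 + 27.2 + 26.8)/8 = 21.5125
Deviations from mean: -4.3125, -2.0125, -2.9125, -1.9125, 0.8875, -0.7125, 5.6875, 5.2875
Numerator Σ_{t=1}^{6}(x_t−x̄)(x_{t+2}−x̄) = 16.4672
Denominator Σ(x_t−x̄)² = 96.3888
r_2 = 16.4672 / 96.3888 = 0.171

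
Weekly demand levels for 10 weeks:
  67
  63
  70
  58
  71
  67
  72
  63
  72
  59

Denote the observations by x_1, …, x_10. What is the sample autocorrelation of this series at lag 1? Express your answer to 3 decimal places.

-0.634

Mean x̄ = (67 + 63 + 70 + 58 + 71 + 67 + 72 + 63 + 72 + 59)/10 = 66.2000
Numerator Σ_{t=1}^{9}(x_t−x̄)(x_{t+1}−x̄) = -155.6400
Denominator Σ(x_t−x̄)² = 245.6000
r_1 = -155.6400 / 245.6000 = -0.634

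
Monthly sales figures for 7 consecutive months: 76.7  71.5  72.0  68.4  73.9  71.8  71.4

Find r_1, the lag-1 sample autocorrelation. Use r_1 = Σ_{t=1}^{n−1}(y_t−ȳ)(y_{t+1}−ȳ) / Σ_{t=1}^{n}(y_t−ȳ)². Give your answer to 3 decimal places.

-0.229

Mean ȳ = (76.7 + 71.5 + 72.0 + 68.4 + 73.9 + 71.8 + 71.4)/7 = 72.2429
Deviations from mean: 4.4571, -0.7429, -0.2429, -3.8429, 1.6571, -0.4429, -0.8429
Σ(y_t−ȳ)(y_{t+1}−ȳ) = (-3.3110) + (0.1804) + (0.9333) + (-6.3682) + (-0.7339) + (0.3733) = -8.9261
Denominator Σ(y_t−ȳ)² = 38.8971
r_1 = -8.9261 / 38.8971 = -0.229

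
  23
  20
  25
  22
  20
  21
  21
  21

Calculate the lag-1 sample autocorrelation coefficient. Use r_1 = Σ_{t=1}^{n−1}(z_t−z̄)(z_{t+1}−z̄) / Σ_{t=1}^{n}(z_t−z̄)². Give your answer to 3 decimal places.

Mean z̄ = (23 + 20 + 25 + 22 + 20 + 21 + 21 + 21)/8 = 21.6250
Deviations from mean: 1.3750, -1.6250, 3.3750, 0.3750, -1.6250, -0.6250, -0.6250, -0.6250
Σ(z_t−z̄)(z_{t+1}−z̄) = (-2.2344) + (-5.4844) + (1.2656) + (-0.6094) + (1.0156) + (0.3906) + (0.3906) = -5.2656
Denominator Σ(z_t−z̄)² = 19.8750
r_1 = -5.2656 / 19.8750 = -0.265

-0.265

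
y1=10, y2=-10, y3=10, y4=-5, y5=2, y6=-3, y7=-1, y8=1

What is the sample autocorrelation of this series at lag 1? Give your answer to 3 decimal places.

Mean ȳ = (10 − 10 + 10 − 5 + 2 − 3 − 1 + 1)/8 = 0.5000
Deviations from mean: 9.5000, -10.5000, 9.5000, -5.5000, 1.5000, -3.5000, -1.5000, 0.5000
Numerator Σ_{t=1}^{7}(y_t−ȳ)(y_{t+1}−ȳ) = -260.7500
Denominator Σ(y_t−ȳ)² = 338.0000
r_1 = -260.7500 / 338.0000 = -0.771

-0.771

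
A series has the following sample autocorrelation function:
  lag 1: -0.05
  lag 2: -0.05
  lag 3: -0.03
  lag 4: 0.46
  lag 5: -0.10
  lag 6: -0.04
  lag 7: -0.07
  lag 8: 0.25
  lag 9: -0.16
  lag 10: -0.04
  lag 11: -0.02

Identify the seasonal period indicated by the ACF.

4

The largest autocorrelation is r_4 = 0.46, with a weaker echo at lag 8 (0.25); the remaining lags stay at or below -0.02.
The dominant spike at lag 4 indicates a seasonal period of 4.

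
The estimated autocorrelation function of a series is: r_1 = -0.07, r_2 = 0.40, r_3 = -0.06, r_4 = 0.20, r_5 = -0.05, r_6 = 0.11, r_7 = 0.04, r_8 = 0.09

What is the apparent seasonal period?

The largest autocorrelation is r_2 = 0.40, with a weaker echo at lag 4 (0.20); the remaining lags stay at or below 0.11.
The dominant spike at lag 2 indicates a seasonal period of 2.

2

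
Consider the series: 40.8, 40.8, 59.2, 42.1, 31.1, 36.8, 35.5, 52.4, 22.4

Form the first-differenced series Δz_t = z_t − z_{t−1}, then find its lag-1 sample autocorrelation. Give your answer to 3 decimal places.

First differences Δz: 0.0, 18.4, -17.1, -11.0, 5.7, -1.3, 16.9, -30.0
Mean of differences = -2.3000
Numerator Σ(Δz_t−Δz̄)(Δz_{t+1}−Δz̄) = -704.2300
Denominator Σ(Δz_t−Δz̄)² = 1929.4400
r_1(Δz) = -704.2300 / 1929.4400 = -0.365

-0.365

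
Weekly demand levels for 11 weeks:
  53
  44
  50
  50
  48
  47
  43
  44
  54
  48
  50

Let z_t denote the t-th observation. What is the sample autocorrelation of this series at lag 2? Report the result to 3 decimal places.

Mean z̄ = (53 + 44 + 50 + 50 + 48 + 47 + 43 + 44 + 54 + 48 + 50)/11 = 48.2727
Numerator Σ_{t=1}^{9}(z_t−z̄)(z_{t+2}−z̄) = -14.1488
Denominator Σ(z_t−z̄)² = 130.1818
r_2 = -14.1488 / 130.1818 = -0.109

-0.109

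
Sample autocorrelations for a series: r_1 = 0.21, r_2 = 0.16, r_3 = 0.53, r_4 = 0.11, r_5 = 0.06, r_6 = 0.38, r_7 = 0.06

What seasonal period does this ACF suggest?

3

The largest autocorrelation is r_3 = 0.53, with a weaker echo at lag 6 (0.38); the remaining lags stay at or below 0.21. The elevated value at lag 1 (0.21), dropping to 0.16 at lag 2, reflects decaying short-term dependence rather than seasonality.
The dominant spike at lag 3 indicates a seasonal period of 3.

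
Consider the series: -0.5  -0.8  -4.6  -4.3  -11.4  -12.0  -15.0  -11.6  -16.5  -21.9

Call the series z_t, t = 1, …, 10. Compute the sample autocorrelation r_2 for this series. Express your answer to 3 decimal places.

0.323

Mean z̄ = (-0.5 − 0.8 − 4.6 − 4.3 − 11.4 − 12.0 − 15.0 − 11.6 − 16.5 − 21.9)/10 = -9.8600
Numerator Σ_{t=1}^{8}(z_t−z̄)(z_{t+2}−z̄) = 146.3268
Denominator Σ(z_t−z̄)² = 453.7240
r_2 = 146.3268 / 453.7240 = 0.323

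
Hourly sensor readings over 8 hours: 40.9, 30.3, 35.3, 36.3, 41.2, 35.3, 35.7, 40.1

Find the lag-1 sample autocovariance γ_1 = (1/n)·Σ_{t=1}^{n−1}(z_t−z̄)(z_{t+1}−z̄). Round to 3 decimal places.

-3.294

Mean z̄ = (40.9 + 30.3 + 35.3 + 36.3 + 41.2 + 35.3 + 35.7 + 40.1)/8 = 36.8875
Σ_{t=1}^{7}(z_t−z̄)(z_{t+1}−z̄) = -26.3514
γ_1 = -26.3514 / 8 = -3.294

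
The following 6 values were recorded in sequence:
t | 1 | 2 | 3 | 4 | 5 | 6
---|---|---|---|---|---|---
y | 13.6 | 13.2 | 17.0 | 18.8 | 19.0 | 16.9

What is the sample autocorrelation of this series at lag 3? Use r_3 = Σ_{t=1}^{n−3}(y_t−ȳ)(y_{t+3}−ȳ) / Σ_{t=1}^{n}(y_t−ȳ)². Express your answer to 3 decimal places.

-0.472

Mean ȳ = (13.6 + 13.2 + 17.0 + 18.8 + 19.0 + 16.9)/6 = 16.4167
Deviations from mean: -2.8167, -3.2167, 0.5833, 2.3833, 2.5833, 0.4833
Σ(y_t−ȳ)(y_{t+3}−ȳ) = (-6.7131) + (-8.3097) + (0.2819) = -14.7408
Denominator Σ(y_t−ȳ)² = 31.2083
r_3 = -14.7408 / 31.2083 = -0.472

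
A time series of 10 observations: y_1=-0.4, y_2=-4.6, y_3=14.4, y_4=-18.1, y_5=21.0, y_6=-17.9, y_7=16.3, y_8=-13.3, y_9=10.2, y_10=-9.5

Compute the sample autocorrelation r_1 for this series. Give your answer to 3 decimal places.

Mean ȳ = (-0.4 − 4.6 + 14.4 − 18.1 + 21.0 − 17.9 + 16.3 − 13.3 + 10.2 − 9.5)/10 = -0.1900
Numerator Σ_{t=1}^{9}(y_t−ȳ)(y_{t+1}−ȳ) = -1820.6761
Denominator Σ(y_t−ȳ)² = 1954.2090
r_1 = -1820.6761 / 1954.2090 = -0.932

-0.932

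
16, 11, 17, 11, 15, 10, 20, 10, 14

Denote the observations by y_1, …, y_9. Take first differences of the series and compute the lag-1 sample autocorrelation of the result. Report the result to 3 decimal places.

-0.850

First differences Δy: -5, 6, -6, 4, -5, 10, -10, 4
Mean of differences = -0.2500
Numerator Σ(Δy_t−Δȳ)(Δy_{t+1}−Δȳ) = -300.3125
Denominator Σ(Δy_t−Δȳ)² = 353.5000
r_1(Δy) = -300.3125 / 353.5000 = -0.850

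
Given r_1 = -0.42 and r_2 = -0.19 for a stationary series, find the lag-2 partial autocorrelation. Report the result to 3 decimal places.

φ_{22} = (r_2 − r_1²) / (1 − r_1²)
r_1² = (-0.42)² = 0.1764
Numerator = -0.19 − 0.1764 = -0.3664; denominator = 1 − 0.1764 = 0.8236
φ_{22} = -0.3664 / 0.8236 = -0.445

-0.445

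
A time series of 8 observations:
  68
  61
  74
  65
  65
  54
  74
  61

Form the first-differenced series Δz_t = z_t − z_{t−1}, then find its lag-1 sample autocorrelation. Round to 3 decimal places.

-0.688

First differences Δz: -7, 13, -9, 0, -11, 20, -13
Mean of differences = -1.0000
Numerator Σ(Δz_t−Δz̄)(Δz_{t+1}−Δz̄) = -676.0000
Denominator Σ(Δz_t−Δz̄)² = 982.0000
r_1(Δz) = -676.0000 / 982.0000 = -0.688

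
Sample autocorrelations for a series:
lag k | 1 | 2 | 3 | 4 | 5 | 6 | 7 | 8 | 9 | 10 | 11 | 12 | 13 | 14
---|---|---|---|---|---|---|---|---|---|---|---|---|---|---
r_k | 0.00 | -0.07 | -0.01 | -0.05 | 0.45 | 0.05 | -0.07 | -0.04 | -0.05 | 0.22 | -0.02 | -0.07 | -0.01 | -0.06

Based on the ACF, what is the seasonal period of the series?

The largest autocorrelation is r_5 = 0.45, with a weaker echo at lag 10 (0.22); the remaining lags stay at or below 0.05.
The dominant spike at lag 5 indicates a seasonal period of 5.

5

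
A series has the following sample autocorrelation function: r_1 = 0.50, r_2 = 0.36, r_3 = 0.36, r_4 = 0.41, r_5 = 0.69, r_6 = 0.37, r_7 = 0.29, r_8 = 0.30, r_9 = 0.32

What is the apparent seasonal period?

5

The largest autocorrelation is r_5 = 0.69; the remaining lags stay at or below 0.50. The elevated value at lag 1 (0.50), dropping to 0.36 at lag 2, reflects decaying short-term dependence rather than seasonality.
The dominant spike at lag 5 indicates a seasonal period of 5.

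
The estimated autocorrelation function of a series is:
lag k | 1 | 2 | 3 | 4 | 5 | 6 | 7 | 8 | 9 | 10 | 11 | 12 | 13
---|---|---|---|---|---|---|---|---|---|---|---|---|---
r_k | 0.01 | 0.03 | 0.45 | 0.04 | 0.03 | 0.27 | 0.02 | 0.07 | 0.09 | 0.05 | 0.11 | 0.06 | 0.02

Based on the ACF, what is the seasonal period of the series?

The largest autocorrelation is r_3 = 0.45, with a weaker echo at lag 6 (0.27); the remaining lags stay at or below 0.11.
The dominant spike at lag 3 indicates a seasonal period of 3.

3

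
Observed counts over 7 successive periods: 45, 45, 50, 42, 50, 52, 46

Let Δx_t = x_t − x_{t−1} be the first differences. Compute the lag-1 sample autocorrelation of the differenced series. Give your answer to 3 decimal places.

-0.525

First differences Δx: 0, 5, -8, 8, 2, -6
Mean of differences = 0.1667
Numerator Σ(Δx_t−Δx̄)(Δx_{t+1}−Δx̄) = -101.1944
Denominator Σ(Δx_t−Δx̄)² = 192.8333
r_1(Δx) = -101.1944 / 192.8333 = -0.525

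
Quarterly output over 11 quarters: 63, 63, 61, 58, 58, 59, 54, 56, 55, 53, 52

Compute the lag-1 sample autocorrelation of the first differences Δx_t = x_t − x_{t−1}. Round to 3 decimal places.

-0.521

First differences Δx: 0, -2, -3, 0, 1, -5, 2, -1, -2, -1
Mean of differences = -1.1000
Numerator Σ(Δx_t−Δx̄)(Δx_{t+1}−Δx̄) = -19.2100
Denominator Σ(Δx_t−Δx̄)² = 36.9000
r_1(Δx) = -19.2100 / 36.9000 = -0.521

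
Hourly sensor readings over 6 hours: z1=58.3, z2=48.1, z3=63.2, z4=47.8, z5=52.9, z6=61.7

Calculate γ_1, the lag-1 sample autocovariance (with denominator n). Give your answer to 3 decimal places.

Mean z̄ = (58.3 + 48.1 + 63.2 + 47.8 + 52.9 + 61.7)/6 = 55.3333
Σ_{t=1}^{5}(z_t−z̄)(z_{t+1}−z̄) = -134.7844
γ_1 = -134.7844 / 6 = -22.464

-22.464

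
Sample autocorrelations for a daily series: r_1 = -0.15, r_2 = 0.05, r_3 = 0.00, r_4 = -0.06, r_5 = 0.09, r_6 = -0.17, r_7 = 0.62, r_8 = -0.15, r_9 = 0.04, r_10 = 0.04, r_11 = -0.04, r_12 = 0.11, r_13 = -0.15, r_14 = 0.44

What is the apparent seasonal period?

7

The largest autocorrelation is r_7 = 0.62, with a weaker echo at lag 14 (0.44); the remaining lags stay at or below 0.11.
The dominant spike at lag 7 indicates a seasonal period of 7.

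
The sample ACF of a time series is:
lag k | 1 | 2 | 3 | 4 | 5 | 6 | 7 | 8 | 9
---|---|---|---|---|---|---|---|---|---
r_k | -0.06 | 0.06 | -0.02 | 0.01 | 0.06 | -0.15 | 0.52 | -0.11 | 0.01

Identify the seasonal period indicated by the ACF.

The largest autocorrelation is r_7 = 0.52; the remaining lags stay at or below 0.06.
The dominant spike at lag 7 indicates a seasonal period of 7.

7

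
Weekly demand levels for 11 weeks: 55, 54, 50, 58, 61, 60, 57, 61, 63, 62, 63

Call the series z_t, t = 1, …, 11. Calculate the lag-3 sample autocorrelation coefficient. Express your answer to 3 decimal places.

-0.016

Mean z̄ = (55 + 54 + 50 + 58 + 61 + 60 + 57 + 61 + 63 + 62 + 63)/11 = 58.5455
Numerator Σ_{t=1}^{8}(z_t−z̄)(z_{t+3}−z̄) = -2.7107
Denominator Σ(z_t−z̄)² = 174.7273
r_3 = -2.7107 / 174.7273 = -0.016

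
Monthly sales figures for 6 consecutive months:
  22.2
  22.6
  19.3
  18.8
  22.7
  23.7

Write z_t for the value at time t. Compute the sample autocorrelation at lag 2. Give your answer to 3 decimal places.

Mean z̄ = (22.2 + 22.6 + 19.3 + 18.8 + 22.7 + 23.7)/6 = 21.5500
Σ(z_t−z̄)(z_{t+2}−z̄) = (-1.4625) + (-2.8875) + (-2.5875) + (-5.9125) = -12.8500
Denominator Σ(z_t−z̄)² = 20.0950
r_2 = -12.8500 / 20.0950 = -0.639

-0.639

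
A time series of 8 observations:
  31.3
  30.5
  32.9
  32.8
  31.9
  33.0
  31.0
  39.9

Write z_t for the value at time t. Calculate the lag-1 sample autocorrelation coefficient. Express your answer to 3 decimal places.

-0.155

Mean z̄ = (31.3 + 30.5 + 32.9 + 32.8 + 31.9 + 33.0 + 31.0 + 39.9)/8 = 32.9125
Σ(z_t−z̄)(z_{t+1}−z̄) = (3.8902) + (0.0302) + (0.0014) + (0.1139) + (-0.0886) + (-0.1673) + (-13.3636) = -9.5839
Denominator Σ(z_t−z̄)² = 61.9488
r_1 = -9.5839 / 61.9488 = -0.155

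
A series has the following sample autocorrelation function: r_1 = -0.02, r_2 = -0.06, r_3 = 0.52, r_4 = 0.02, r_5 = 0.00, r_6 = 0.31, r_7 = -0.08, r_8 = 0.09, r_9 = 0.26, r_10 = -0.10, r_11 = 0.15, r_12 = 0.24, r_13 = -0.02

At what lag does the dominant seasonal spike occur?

The largest autocorrelation is r_3 = 0.52, with weaker echoes at lags 6 (0.31), 9 (0.26) and 12 (0.24); the remaining lags stay at or below 0.15.
The dominant spike at lag 3 indicates a seasonal period of 3.

3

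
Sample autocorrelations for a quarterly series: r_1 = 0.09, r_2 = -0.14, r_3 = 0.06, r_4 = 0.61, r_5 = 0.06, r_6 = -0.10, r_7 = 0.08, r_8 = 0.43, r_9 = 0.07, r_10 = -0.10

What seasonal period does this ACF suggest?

4

The largest autocorrelation is r_4 = 0.61, with a weaker echo at lag 8 (0.43); the remaining lags stay at or below 0.09.
The dominant spike at lag 4 indicates a seasonal period of 4.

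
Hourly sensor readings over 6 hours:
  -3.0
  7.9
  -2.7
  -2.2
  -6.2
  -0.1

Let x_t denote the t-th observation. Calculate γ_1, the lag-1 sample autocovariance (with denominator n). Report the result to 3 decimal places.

Mean x̄ = (-3.0 + 7.9 − 2.7 − 2.2 − 6.2 − 0.1)/6 = -1.0500
Σ_{t=1}^{5}(x_t−x̄)(x_{t+1}−x̄) = -29.2925
γ_1 = -29.2925 / 6 = -4.882

-4.882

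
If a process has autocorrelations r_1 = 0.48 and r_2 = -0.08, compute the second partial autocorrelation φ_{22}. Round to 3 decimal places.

φ_{22} = (r_2 − r_1²) / (1 − r_1²)
r_1² = (0.48)² = 0.2304
Numerator = -0.08 − 0.2304 = -0.3104; denominator = 1 − 0.2304 = 0.7696
φ_{22} = -0.3104 / 0.7696 = -0.403

-0.403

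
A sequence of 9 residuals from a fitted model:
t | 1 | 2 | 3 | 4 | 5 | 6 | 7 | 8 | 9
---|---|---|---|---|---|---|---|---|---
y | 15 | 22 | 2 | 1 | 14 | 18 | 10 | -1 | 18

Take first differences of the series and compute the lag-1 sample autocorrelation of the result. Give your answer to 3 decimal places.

-0.191

First differences Δy: 7, -20, -1, 13, 4, -8, -11, 19
Mean of differences = 0.3750
Numerator Σ(Δy_t−Δȳ)(Δy_{t+1}−Δȳ) = -225.5156
Denominator Σ(Δy_t−Δȳ)² = 1179.8750
r_1(Δy) = -225.5156 / 1179.8750 = -0.191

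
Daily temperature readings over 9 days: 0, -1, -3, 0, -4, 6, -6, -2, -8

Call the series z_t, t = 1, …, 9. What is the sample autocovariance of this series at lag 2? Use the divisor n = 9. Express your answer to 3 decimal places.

5.556

Mean z̄ = (0 − 1 − 3 + 0 − 4 + 6 − 6 − 2 − 8)/9 = -2.0000
Σ_{t=1}^{7}(z_t−z̄)(z_{t+2}−z̄) = 50.0000
γ_2 = 50.0000 / 9 = 5.556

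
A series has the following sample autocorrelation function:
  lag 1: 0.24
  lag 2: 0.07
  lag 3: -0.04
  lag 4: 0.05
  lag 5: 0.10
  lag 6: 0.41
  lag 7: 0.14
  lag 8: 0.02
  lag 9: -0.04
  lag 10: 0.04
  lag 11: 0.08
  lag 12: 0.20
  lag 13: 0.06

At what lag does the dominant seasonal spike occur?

6

The largest autocorrelation is r_6 = 0.41; the remaining lags stay at or below 0.24. The elevated value at lag 1 (0.24), dropping to 0.07 at lag 2, reflects decaying short-term dependence rather than seasonality.
The dominant spike at lag 6 indicates a seasonal period of 6.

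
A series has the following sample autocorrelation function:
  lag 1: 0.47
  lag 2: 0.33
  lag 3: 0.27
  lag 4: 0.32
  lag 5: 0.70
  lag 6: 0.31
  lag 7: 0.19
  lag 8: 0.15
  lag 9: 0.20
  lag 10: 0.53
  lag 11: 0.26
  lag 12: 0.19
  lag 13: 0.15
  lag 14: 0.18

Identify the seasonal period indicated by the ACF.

The largest autocorrelation is r_5 = 0.70, with a weaker echo at lag 10 (0.53); the remaining lags stay at or below 0.47. The elevated value at lag 1 (0.47), dropping to 0.33 at lag 2, reflects decaying short-term dependence rather than seasonality.
The dominant spike at lag 5 indicates a seasonal period of 5.

5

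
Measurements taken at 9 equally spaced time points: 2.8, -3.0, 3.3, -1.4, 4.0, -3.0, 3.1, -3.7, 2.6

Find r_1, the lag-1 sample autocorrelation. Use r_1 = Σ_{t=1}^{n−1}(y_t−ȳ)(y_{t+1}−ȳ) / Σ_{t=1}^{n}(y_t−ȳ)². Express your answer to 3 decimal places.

Mean ȳ = (2.8 − 3.0 + 3.3 − 1.4 + 4.0 − 3.0 + 3.1 − 3.7 + 2.6)/9 = 0.5222
Numerator Σ_{t=1}^{8}(y_t−ȳ)(y_{t+1}−ȳ) = -70.8172
Denominator Σ(y_t−ȳ)² = 82.2956
r_1 = -70.8172 / 82.2956 = -0.861

-0.861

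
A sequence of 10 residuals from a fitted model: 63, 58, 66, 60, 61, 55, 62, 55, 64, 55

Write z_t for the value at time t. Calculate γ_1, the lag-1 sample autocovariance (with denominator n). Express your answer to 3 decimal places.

-8.291

Mean z̄ = (63 + 58 + 66 + 60 + 61 + 55 + 62 + 55 + 64 + 55)/10 = 59.9000
Σ_{t=1}^{9}(z_t−z̄)(z_{t+1}−z̄) = -82.9100
γ_1 = -82.9100 / 10 = -8.291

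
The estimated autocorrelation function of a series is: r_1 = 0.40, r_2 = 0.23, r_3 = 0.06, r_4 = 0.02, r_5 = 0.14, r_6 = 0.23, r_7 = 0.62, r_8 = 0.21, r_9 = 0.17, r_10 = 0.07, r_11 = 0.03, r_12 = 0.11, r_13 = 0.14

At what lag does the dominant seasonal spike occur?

The largest autocorrelation is r_7 = 0.62; the remaining lags stay at or below 0.40. The elevated value at lag 1 (0.40), dropping to 0.23 at lag 2, reflects decaying short-term dependence rather than seasonality.
The dominant spike at lag 7 indicates a seasonal period of 7.

7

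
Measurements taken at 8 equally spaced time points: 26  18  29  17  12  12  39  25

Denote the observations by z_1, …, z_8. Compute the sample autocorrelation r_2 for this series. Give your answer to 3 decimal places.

Mean z̄ = (26 + 18 + 29 + 17 + 12 + 12 + 39 + 25)/8 = 22.2500
Deviations from mean: 3.7500, -4.2500, 6.7500, -5.2500, -10.2500, -10.2500, 16.7500, 2.7500
Σ(z_t−z̄)(z_{t+2}−z̄) = (25.3125) + (22.3125) + (-69.1875) + (53.8125) + (-171.6875) + (-28.1875) = -167.6250
Denominator Σ(z_t−z̄)² = 603.5000
r_2 = -167.6250 / 603.5000 = -0.278

-0.278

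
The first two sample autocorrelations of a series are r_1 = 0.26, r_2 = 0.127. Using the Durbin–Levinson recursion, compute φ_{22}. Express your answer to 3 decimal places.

0.064

φ_{22} = (r_2 − r_1²) / (1 − r_1²)
r_1² = (0.26)² = 0.0676
Numerator = 0.127 − 0.0676 = 0.0594; denominator = 1 − 0.0676 = 0.9324
φ_{22} = 0.0594 / 0.9324 = 0.064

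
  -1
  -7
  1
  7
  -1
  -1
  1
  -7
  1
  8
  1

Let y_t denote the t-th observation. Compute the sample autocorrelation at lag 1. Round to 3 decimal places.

0.007

Mean ȳ = (-1 − 7 + 1 + 7 − 1 − 1 + 1 − 7 + 1 + 8 + 1)/11 = 0.1818
Numerator Σ_{t=1}^{10}(y_t−ȳ)(y_{t+1}−ȳ) = 1.6033
Denominator Σ(y_t−ȳ)² = 217.6364
r_1 = 1.6033 / 217.6364 = 0.007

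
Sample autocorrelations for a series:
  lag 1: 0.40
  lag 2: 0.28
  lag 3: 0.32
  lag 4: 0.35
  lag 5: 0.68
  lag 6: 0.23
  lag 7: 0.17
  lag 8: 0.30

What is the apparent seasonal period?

The largest autocorrelation is r_5 = 0.68; the remaining lags stay at or below 0.40. The elevated value at lag 1 (0.40), dropping to 0.28 at lag 2, reflects decaying short-term dependence rather than seasonality.
The dominant spike at lag 5 indicates a seasonal period of 5.

5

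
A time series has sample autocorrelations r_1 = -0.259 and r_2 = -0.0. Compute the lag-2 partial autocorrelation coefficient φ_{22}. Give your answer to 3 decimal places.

φ_{22} = (r_2 − r_1²) / (1 − r_1²)
r_1² = (-0.259)² = 0.067081
Numerator = -0.0 − 0.0671 = -0.0671; denominator = 1 − 0.0671 = 0.9329
φ_{22} = -0.0671 / 0.9329 = -0.072

-0.072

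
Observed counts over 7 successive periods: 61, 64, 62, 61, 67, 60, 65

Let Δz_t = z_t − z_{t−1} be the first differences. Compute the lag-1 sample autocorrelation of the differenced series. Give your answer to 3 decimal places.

First differences Δz: 3, -2, -1, 6, -7, 5
Mean of differences = 0.6667
Numerator Σ(Δz_t−Δz̄)(Δz_{t+1}−Δz̄) = -84.7778
Denominator Σ(Δz_t−Δz̄)² = 121.3333
r_1(Δz) = -84.7778 / 121.3333 = -0.699

-0.699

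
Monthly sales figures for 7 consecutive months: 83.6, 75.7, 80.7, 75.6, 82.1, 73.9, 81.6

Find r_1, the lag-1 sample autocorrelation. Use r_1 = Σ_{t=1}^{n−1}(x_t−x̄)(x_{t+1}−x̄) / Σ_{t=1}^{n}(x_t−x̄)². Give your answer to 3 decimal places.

Mean x̄ = (83.6 + 75.7 + 80.7 + 75.6 + 82.1 + 73.9 + 81.6)/7 = 79.0286
Deviations from mean: 4.5714, -3.3286, 1.6714, -3.4286, 3.0714, -5.1286, 2.5714
Numerator Σ_{t=1}^{6}(x_t−x̄)(x_{t+1}−x̄) = -65.9808
Denominator Σ(x_t−x̄)² = 88.8743
r_1 = -65.9808 / 88.8743 = -0.742

-0.742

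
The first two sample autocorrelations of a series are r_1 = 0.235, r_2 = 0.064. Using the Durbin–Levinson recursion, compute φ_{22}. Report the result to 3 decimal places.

φ_{22} = (r_2 − r_1²) / (1 − r_1²)
r_1² = (0.235)² = 0.055225
Numerator = 0.064 − 0.0552 = 0.0088; denominator = 1 − 0.0552 = 0.9448
φ_{22} = 0.0088 / 0.9448 = 0.009

0.009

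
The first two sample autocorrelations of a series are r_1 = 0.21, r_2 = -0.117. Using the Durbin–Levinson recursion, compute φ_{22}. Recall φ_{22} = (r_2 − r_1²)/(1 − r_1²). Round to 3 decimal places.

-0.169

φ_{22} = (r_2 − r_1²) / (1 − r_1²)
r_1² = (0.21)² = 0.0441
Numerator = -0.117 − 0.0441 = -0.1611; denominator = 1 − 0.0441 = 0.9559
φ_{22} = -0.1611 / 0.9559 = -0.169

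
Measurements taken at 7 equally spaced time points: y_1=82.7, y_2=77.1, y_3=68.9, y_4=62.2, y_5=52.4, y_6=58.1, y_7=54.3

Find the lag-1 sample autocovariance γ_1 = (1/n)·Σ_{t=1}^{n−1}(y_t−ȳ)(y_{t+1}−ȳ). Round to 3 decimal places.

Mean ȳ = (82.7 + 77.1 + 68.9 + 62.2 + 52.4 + 58.1 + 54.3)/7 = 65.1000
Deviations: 17.6000, 12.0000, 3.8000, -2.9000, -12.7000, -7.0000, -10.8000
Σ_{t=1}^{6}(y_t−ȳ)(y_{t+1}−ȳ) = 447.1100
γ_1 = 447.1100 / 7 = 63.873

63.873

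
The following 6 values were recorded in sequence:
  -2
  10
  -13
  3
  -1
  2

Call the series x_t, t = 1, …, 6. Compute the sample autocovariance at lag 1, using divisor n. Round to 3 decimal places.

-32.366

Mean x̄ = (-2 + 10 − 13 + 3 − 1 + 2)/6 = -0.1667
Σ_{t=1}^{5}(x_t−x̄)(x_{t+1}−x̄) = -194.1944
γ_1 = -194.1944 / 6 = -32.366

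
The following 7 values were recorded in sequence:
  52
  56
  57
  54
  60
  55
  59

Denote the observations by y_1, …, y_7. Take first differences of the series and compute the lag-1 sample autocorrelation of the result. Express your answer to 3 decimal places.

-0.709

First differences Δy: 4, 1, -3, 6, -5, 4
Mean of differences = 1.1667
Numerator Σ(Δy_t−Δȳ)(Δy_{t+1}−Δȳ) = -67.1944
Denominator Σ(Δy_t−Δȳ)² = 94.8333
r_1(Δy) = -67.1944 / 94.8333 = -0.709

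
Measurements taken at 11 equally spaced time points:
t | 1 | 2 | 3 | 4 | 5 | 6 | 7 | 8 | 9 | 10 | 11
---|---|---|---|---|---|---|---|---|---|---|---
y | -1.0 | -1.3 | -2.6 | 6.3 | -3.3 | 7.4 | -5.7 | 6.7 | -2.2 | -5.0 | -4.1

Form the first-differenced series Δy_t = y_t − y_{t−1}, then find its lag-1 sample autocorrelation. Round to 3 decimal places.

-0.845

First differences Δy: -0.3, -1.3, 8.9, -9.6, 10.7, -13.1, 12.4, -8.9, -2.8, 0.9
Mean of differences = -0.3100
Numerator Σ(Δy_t−Δȳ)(Δy_{t+1}−Δȳ) = -591.1531
Denominator Σ(Δy_t−Δȳ)² = 699.9090
r_1(Δy) = -591.1531 / 699.9090 = -0.845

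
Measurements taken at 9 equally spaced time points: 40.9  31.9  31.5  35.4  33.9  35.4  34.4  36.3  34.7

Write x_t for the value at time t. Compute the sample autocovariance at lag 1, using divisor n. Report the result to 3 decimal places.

Mean x̄ = (40.9 + 31.9 + 31.5 + 35.4 + 33.9 + 35.4 + 34.4 + 36.3 + 34.7)/9 = 34.9333
Σ_{t=1}^{8}(x_t−x̄)(x_{t+1}−x̄) = -11.5478
γ_1 = -11.5478 / 9 = -1.283

-1.283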